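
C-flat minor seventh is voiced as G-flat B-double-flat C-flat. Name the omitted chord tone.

E-double-flat

C-flat minor seventh = C-flat, E-double-flat, G-flat, B-double-flat. The voicing lacks the 3rd (minor 3rd), E-double-flat.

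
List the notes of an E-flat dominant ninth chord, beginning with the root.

E-flat  G  B-flat  D-flat  F

E-flat dominant ninth is a dominant ninth built on E-flat.
root → E-flat
3rd (major 3rd) → G
5th (perfect 5th) → B-flat
7th (minor 7th) → D-flat
9th (major 9th) → F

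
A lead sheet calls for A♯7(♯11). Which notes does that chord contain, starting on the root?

A♯7(♯11) is a dominant seventh sharp eleven built on A#.
- root: A#
- major 3rd: C##
- perfect 5th: E#
- minor 7th: G#
- augmented 11th: D##

A# C## E# G# D##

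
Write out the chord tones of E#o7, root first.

E#, G#, B, D

E#o7: diminished seventh on E#.
- root: E#
- minor 3rd: G#
- diminished 5th: B
- diminished 7th: D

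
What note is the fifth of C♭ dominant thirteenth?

G-flat

C♭ dominant thirteenth is built on C-flat; its 5th is a perfect 5th above the root.
A fifth above C uses the letter G, and the perfect 5th above C-flat is G-flat.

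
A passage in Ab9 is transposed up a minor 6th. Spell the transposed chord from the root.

Ab up a minor 6th → Fb. New chord: Fb dominant ninth.
Fb — root
Ab — major 3rd
Cb — perfect 5th
Ebb — minor 7th
Gb — major 9th

Fb, Ab, Cb, Ebb, Gb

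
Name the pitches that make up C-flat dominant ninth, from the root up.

Cb, Eb, Gb, Bbb, Db

C-flat dominant ninth: dominant ninth on Cb.
Root: Cb
Major 3rd (3rd): Eb
Perfect 5th (5th): Gb
Minor 7th (7th): Bbb
Major 9th (9th): Db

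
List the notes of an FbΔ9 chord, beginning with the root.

FbΔ9: major ninth on Fb.
Root: Fb
Major 3rd (3rd): Ab
Perfect 5th (5th): Cb
Major 7th (7th): Eb
Major 9th (9th): Gb

Fb, Ab, Cb, Eb, Gb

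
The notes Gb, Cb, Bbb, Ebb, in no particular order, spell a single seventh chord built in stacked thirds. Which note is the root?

Cb

Arranged so that each adjacent pair is a third by letter name: Cb – Ebb – Gb – Bbb.
The bottom of that stack, Cb, is the root (this is Cb minor seventh).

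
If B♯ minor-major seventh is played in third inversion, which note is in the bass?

B♯ minor-major seventh = B#–D#–F##–A##. Third inversion → seventh in the bass = A##.

A##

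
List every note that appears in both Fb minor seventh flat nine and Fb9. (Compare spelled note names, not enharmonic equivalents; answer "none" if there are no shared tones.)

Fb minor seventh flat nine = Fb, Abb, Cb, Ebb, Gbb.
Fb9 = Fb, Ab, Cb, Ebb, Gb.
Shared: Fb, Cb, Ebb.

Fb Cb Ebb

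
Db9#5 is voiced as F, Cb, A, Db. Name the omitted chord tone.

Db9#5 = Db, F, A, Cb, Eb. The voicing lacks the 9th (major 9th), Eb.

Eb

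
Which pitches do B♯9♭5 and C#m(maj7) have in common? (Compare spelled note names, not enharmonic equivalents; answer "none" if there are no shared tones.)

B#

B♯9♭5 = B#, D##, F#, A#, C##.
C#m(maj7) = C#, E, G#, B#.
Shared: B#.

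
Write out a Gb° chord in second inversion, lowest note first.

In root position, Gb° is Gb–Bbb–Dbb.
Second inversion puts the fifth (Dbb) in the bass.

Dbb, Gb, Bbb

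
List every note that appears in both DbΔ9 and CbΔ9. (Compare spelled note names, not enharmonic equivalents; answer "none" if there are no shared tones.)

DbΔ9: Db F Ab C Eb
CbΔ9: Cb Eb Gb Bb Db
Common to both → Db, Eb.

Db – Eb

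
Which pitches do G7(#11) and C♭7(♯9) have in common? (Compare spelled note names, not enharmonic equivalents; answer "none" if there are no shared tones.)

G7(#11): G B D F C#
C♭7(♯9): Cb Eb Gb Bbb D
Common to both → D.

D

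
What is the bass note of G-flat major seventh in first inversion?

G-flat major seventh in root position is Gb–Bb–Db–F.
First inversion places the third in the bass, which is Bb.

Bb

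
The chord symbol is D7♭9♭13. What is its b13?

Bb

Root of D7♭9♭13 = D. The 13th is a minor 13th: D up a minor 13th → Bb.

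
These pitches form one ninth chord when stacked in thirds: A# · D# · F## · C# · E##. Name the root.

D#

Stacking in thirds gives D# – F## – A# – C# – E##, so D# is the root — D# dominant seventh sharp nine.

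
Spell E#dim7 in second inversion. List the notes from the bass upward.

In root position, E#dim7 is E#–G#–B–D.
Second inversion puts the fifth (B) in the bass.

B, D, E#, G#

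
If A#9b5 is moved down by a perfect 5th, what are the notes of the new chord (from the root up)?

D#  F##  A  C#  E#

A# down a perfect 5th → D#. New chord: D# dominant ninth flat five.
root → D#
3rd (major 3rd) → F##
5th (diminished 5th) → A
7th (minor 7th) → C#
9th (major 9th) → E#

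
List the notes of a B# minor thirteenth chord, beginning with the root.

B♯ – D♯ – F𝄪 – A♯ – C𝄪 – E♯ – G𝄪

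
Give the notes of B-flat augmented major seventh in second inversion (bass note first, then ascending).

F# A Bb D

In root position, B-flat augmented major seventh is Bb–D–F#–A.
Second inversion puts the fifth (F#) in the bass.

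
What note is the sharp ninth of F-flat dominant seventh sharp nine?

G

Root of F-flat dominant seventh sharp nine = F-flat. The 9th is an augmented 9th: F-flat up an augmented 9th → G.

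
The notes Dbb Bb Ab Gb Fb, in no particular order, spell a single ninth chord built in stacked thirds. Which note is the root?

Arranged so that each adjacent pair is a third by letter name: Gb – Bb – Dbb – Fb – Ab.
The bottom of that stack, Gb, is the root (this is Gb dominant ninth flat five).

Gb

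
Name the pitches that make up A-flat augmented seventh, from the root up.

A-flat augmented seventh is an augmented seventh built on A-flat.
Root: A-flat
Major 3rd (3rd): C
Augmented 5th (5th): E
Minor 7th (7th): G-flat

A-flat C E G-flat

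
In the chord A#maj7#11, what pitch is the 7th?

G𝄪

A#maj7#11 is built on A♯; its 7th is a major 7th above the root.
A seventh above A uses the letter G, and the major 7th above A♯ is G𝄪.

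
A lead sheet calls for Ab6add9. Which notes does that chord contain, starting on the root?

Ab – C – Eb – F – Bb

Ab6add9 is a six-nine built on Ab.
- root: Ab
- major 3rd: C
- perfect 5th: Eb
- major 6th: F
- major 9th: Bb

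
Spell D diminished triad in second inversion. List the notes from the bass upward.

Ab D F

In root position, D diminished triad is D–F–Ab.
Second inversion puts the fifth (Ab) in the bass.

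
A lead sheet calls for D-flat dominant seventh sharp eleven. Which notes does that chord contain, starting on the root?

D-flat dominant seventh sharp eleven is a dominant seventh sharp eleven built on D-flat.
D-flat — root
F — major 3rd
A-flat — perfect 5th
C-flat — minor 7th
G — augmented 11th

D-flat, F, A-flat, C-flat, G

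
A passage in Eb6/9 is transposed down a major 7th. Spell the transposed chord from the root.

Fb Ab Cb Db Gb

Transposed root: Eb → Fb (major 7th down). So we spell Fb six-nine:
root → Fb
3rd (major 3rd) → Ab
5th (perfect 5th) → Cb
6th (major 6th) → Db
9th (major 9th) → Gb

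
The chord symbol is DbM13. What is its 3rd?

DbM13 is built on D♭; its 3rd is a major 3rd above the root.
A third above D uses the letter F, and the major 3rd above D♭ is F.

F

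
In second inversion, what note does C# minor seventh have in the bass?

G♯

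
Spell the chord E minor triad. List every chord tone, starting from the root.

E – G – B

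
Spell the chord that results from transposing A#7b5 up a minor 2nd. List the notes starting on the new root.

A minor 2nd up from A# is B, so the new chord is B dominant seventh flat five.
root → B
3rd (major 3rd) → D#
5th (diminished 5th) → F
7th (minor 7th) → A

B, D#, F, A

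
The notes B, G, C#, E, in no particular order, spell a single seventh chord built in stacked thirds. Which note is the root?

C#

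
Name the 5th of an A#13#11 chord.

A#13#11 is built on A#; its 5th is a perfect 5th above the root.
A fifth above A uses the letter E, and the perfect 5th above A# is E#.

E#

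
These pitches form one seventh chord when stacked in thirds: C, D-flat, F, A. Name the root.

D-flat

Stacking in thirds gives D-flat – F – A – C, so D-flat is the root — D-flat augmented major seventh.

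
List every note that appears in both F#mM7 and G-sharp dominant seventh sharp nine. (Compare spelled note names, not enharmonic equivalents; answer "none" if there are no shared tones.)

F#

F#mM7 = F#, A, C#, E#.
G-sharp dominant seventh sharp nine = G#, B#, D#, F#, A##.
Shared: F#.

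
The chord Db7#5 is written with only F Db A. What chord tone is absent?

Cb

Db7#5 = Db, F, A, Cb. The voicing lacks the 7th (minor 7th), Cb.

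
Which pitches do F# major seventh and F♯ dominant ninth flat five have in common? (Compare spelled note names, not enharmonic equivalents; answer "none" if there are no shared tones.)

F# major seventh = F-sharp, A-sharp, C-sharp, E-sharp.
F♯ dominant ninth flat five = F-sharp, A-sharp, C, E, G-sharp.
Shared: F-sharp, A-sharp.

F-sharp  A-sharp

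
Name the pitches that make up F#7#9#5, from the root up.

F# – A# – C## – E – G##

F#7#9#5 is a dominant seventh sharp nine sharp five built on F#.
- root: F#
- major 3rd: A#
- augmented 5th: C##
- minor 7th: E
- augmented 9th: G##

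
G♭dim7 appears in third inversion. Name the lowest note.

Fbb

G♭dim7 = Gb–Bbb–Dbb–Fbb. Third inversion → seventh in the bass = Fbb.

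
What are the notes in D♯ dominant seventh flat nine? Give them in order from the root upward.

D♯ dominant seventh flat nine: dominant seventh flat nine on D#.
- root: D#
- major 3rd: F##
- perfect 5th: A#
- minor 7th: C#
- minor 9th: E

D#  F##  A#  C#  E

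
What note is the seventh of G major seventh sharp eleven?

F♯

G major seventh sharp eleven is built on G; its 7th is a major 7th above the root.
A seventh above G uses the letter F, and the major 7th above G is F♯.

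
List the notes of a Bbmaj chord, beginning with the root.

Bbmaj: major triad on Bb.
Bb — root
D — major 3rd
F — perfect 5th

Bb, D, F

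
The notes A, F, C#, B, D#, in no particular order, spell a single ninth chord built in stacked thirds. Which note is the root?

Stacking in thirds gives B – D# – F – A – C#, so B is the root — B dominant ninth flat five.

B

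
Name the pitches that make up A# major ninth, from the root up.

A# major ninth: major ninth on A-sharp.
- root: A-sharp
- major 3rd: C-double-sharp
- perfect 5th: E-sharp
- major 7th: G-double-sharp
- major 9th: B-sharp

A-sharp, C-double-sharp, E-sharp, G-double-sharp, B-sharp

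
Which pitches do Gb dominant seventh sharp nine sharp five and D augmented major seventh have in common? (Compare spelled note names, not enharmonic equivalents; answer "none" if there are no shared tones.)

D

Gb dominant seventh sharp nine sharp five = G-flat, B-flat, D, F-flat, A.
D augmented major seventh = D, F-sharp, A-sharp, C-sharp.
Shared: D.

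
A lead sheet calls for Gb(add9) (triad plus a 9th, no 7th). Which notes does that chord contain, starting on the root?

G♭  B♭  D♭  A♭

Gb(add9) is an added-ninth built on G♭.
- root: G♭
- major 3rd: B♭
- perfect 5th: D♭
- major 9th: A♭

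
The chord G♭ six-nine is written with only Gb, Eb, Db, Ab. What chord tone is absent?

G♭ six-nine = Gb, Bb, Db, Eb, Ab. The voicing lacks the 3rd (major 3rd), Bb.

Bb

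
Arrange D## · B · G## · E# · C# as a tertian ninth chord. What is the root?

C#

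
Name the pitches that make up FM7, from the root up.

Root F, quality major seventh:
Root: F
Major 3rd (3rd): A
Perfect 5th (5th): C
Major 7th (7th): E

F, A, C, E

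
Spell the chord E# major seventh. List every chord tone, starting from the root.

Root E-sharp, quality major seventh:
- root: E-sharp
- major 3rd: G-double-sharp
- perfect 5th: B-sharp
- major 7th: D-double-sharp

E-sharp, G-double-sharp, B-sharp, D-double-sharp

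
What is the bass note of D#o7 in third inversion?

C

D#o7 = D#–F#–A–C. Third inversion → seventh in the bass = C.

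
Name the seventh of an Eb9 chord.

Db

Root of Eb9 = Eb. The 7th is a minor 7th: Eb up a minor 7th → Db.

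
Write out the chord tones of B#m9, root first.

Root B#, quality minor ninth:
Root: B#
Minor 3rd (3rd): D#
Perfect 5th (5th): F##
Minor 7th (7th): A#
Major 9th (9th): C##

B#, D#, F##, A#, C##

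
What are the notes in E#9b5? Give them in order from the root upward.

E# G## B D# F##

Root E#, quality dominant ninth flat five:
root → E#
3rd (major 3rd) → G##
5th (diminished 5th) → B
7th (minor 7th) → D#
9th (major 9th) → F##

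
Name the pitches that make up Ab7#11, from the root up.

A♭ – C – E♭ – G♭ – D

Root A♭, quality dominant seventh sharp eleven:
Root: A♭
Major 3rd (3rd): C
Perfect 5th (5th): E♭
Minor 7th (7th): G♭
Augmented 11th (11th): D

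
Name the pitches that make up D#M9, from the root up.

D#M9 is a major ninth built on D#.
D# — root
F## — major 3rd
A# — perfect 5th
C## — major 7th
E# — major 9th

D#, F##, A#, C##, E#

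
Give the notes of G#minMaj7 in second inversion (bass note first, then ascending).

D# F## G# B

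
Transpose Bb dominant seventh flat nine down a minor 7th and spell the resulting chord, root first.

Bb down a minor 7th → C. New chord: C dominant seventh flat nine.
root → C
3rd (major 3rd) → E
5th (perfect 5th) → G
7th (minor 7th) → Bb
9th (minor 9th) → Db

C, E, G, Bb, Db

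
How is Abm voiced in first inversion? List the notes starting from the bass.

Cb – Eb – Ab

In root position, Abm is Ab–Cb–Eb.
First inversion puts the third (Cb) in the bass.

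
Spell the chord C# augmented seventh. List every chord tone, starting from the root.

Root C#, quality augmented seventh:
C# — root
E# — major 3rd
G## — augmented 5th
B — minor 7th

C# – E# – G## – B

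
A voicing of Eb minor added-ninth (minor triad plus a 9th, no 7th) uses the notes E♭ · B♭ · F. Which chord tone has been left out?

The full Eb minor added-ninth chord is E♭, G♭, B♭, F.
Comparing with the voicing, the minor 3rd (3rd) — G♭ — is absent.

G♭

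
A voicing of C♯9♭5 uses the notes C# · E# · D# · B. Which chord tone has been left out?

G

C♯9♭5 = C#, E#, G, B, D#. The voicing lacks the 5th (diminished 5th), G.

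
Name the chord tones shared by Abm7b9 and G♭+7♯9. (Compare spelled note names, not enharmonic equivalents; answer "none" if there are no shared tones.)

Abm7b9 = Ab, Cb, Eb, Gb, Bbb.
G♭+7♯9 = Gb, Bb, D, Fb, A.
Shared: Gb.

Gb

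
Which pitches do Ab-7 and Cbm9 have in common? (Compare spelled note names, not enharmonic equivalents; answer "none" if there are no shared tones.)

Cb – Gb

Ab-7 = Ab, Cb, Eb, Gb.
Cbm9 = Cb, Ebb, Gb, Bbb, Db.
Shared: Cb, Gb.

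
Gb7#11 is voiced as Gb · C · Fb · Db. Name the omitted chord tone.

Gb7#11 = Gb, Bb, Db, Fb, C. The voicing lacks the 3rd (major 3rd), Bb.

Bb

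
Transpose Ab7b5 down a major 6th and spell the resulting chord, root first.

A♭ down a major 6th → C♭. New chord: C♭ dominant seventh flat five.
- root: C♭
- major 3rd: E♭
- diminished 5th: G𝄫
- minor 7th: B𝄫

C♭ – E♭ – G𝄫 – B𝄫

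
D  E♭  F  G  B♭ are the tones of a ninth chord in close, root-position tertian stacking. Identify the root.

Arranged so that each adjacent pair is a third by letter name: E♭ – G – B♭ – D – F.
The bottom of that stack, E♭, is the root (this is E♭ major ninth).

E♭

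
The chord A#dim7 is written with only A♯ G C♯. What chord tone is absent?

E

The full A#dim7 chord is A♯, C♯, E, G.
Comparing with the voicing, the diminished 5th (5th) — E — is absent.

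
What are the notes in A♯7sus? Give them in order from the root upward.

A♯7sus is a dominant seventh suspended fourth built on A#.
Root: A#
Perfect 4th (4th): D#
Perfect 5th (5th): E#
Minor 7th (7th): G#

A#, D#, E#, G#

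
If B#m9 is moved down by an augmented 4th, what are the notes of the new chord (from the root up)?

An augmented 4th down from B# is F#, so the new chord is F# minor ninth.
F# — root
A — minor 3rd
C# — perfect 5th
E — minor 7th
G# — major 9th

F#, A, C#, E, G#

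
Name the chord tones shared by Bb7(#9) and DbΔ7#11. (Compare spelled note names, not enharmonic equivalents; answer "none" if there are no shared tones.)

F, A♭

Bb7(#9): B♭ D F A♭ C♯
DbΔ7#11: D♭ F A♭ C G
Common to both → F, A♭.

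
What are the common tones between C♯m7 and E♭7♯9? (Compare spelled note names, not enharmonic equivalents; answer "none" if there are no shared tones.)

none

C♯m7: C# E G# B
E♭7♯9: Eb G Bb Db F#
Common to both → none.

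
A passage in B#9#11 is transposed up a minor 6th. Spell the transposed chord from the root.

G♯ – B♯ – D♯ – F♯ – A♯ – C𝄪

Transposed root: B♯ → G♯ (minor 6th up). So we spell G♯ dominant ninth sharp eleven:
root → G♯
3rd (major 3rd) → B♯
5th (perfect 5th) → D♯
7th (minor 7th) → F♯
9th (major 9th) → A♯
11th (augmented 11th) → C𝄪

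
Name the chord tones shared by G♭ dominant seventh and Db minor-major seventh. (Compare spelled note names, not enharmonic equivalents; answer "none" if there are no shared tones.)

D-flat – F-flat

G♭ dominant seventh: G-flat B-flat D-flat F-flat
Db minor-major seventh: D-flat F-flat A-flat C
Common to both → D-flat, F-flat.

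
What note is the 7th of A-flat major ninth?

Root of A-flat major ninth = A-flat. The 7th is a major 7th: A-flat up a major 7th → G.

G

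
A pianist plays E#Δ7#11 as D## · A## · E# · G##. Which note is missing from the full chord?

E#Δ7#11 = E#, G##, B#, D##, A##. The voicing lacks the 5th (perfect 5th), B#.

B#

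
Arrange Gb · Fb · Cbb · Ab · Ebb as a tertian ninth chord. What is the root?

Arranged so that each adjacent pair is a third by letter name: Fb – Ab – Cbb – Ebb – Gb.
The bottom of that stack, Fb, is the root (this is Fb dominant ninth flat five).

Fb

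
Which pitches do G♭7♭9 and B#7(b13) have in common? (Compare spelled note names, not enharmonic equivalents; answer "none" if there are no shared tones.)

G♭7♭9 = Gb, Bb, Db, Fb, Abb.
B#7(b13) = B#, D##, F##, A#, G#.
Shared: none.

none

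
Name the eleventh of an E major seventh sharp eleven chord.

A#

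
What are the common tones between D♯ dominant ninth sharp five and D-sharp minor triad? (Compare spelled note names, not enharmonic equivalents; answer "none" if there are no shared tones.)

D♯ dominant ninth sharp five: D-sharp F-double-sharp A-double-sharp C-sharp E-sharp
D-sharp minor triad: D-sharp F-sharp A-sharp
Common to both → D-sharp.

D-sharp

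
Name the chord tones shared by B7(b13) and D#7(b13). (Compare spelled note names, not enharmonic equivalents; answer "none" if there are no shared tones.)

B7(b13): B D♯ F♯ A G
D#7(b13): D♯ F𝄪 A♯ C♯ B
Common to both → B, D♯.

B D♯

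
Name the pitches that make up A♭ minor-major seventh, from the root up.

A-flat – C-flat – E-flat – G

A♭ minor-major seventh is a minor-major seventh built on A-flat.
A-flat — root
C-flat — minor 3rd
E-flat — perfect 5th
G — major 7th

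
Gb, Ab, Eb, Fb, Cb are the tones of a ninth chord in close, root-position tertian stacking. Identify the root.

Fb

Arranged so that each adjacent pair is a third by letter name: Fb – Ab – Cb – Eb – Gb.
The bottom of that stack, Fb, is the root (this is Fb major ninth).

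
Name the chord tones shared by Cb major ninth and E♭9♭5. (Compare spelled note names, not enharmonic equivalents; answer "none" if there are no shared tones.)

Eb Db

Cb major ninth: Cb Eb Gb Bb Db
E♭9♭5: Eb G Bbb Db F
Common to both → Eb, Db.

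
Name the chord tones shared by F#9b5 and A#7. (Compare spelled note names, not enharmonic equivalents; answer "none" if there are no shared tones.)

A# G#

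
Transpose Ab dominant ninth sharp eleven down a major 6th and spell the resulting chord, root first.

C-flat, E-flat, G-flat, B-double-flat, D-flat, F

Transposed root: A-flat → C-flat (major 6th down). So we spell C-flat dominant ninth sharp eleven:
root → C-flat
3rd (major 3rd) → E-flat
5th (perfect 5th) → G-flat
7th (minor 7th) → B-double-flat
9th (major 9th) → D-flat
11th (augmented 11th) → F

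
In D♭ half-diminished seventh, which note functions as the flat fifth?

Root of D♭ half-diminished seventh = D-flat. The 5th is a diminished 5th: D-flat up a diminished 5th → A-double-flat.

A-double-flat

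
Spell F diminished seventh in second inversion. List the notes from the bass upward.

In root position, F diminished seventh is F–A-flat–C-flat–E-double-flat.
Second inversion puts the fifth (C-flat) in the bass.

C-flat E-double-flat F A-flat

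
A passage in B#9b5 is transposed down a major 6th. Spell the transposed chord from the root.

A major 6th down from B# is D#, so the new chord is D# dominant ninth flat five.
- root: D#
- major 3rd: F##
- diminished 5th: A
- minor 7th: C#
- major 9th: E#

D# – F## – A – C# – E#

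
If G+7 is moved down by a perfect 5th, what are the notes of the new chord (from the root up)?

A perfect 5th down from G is C, so the new chord is C augmented seventh.
Root: C
Major 3rd (3rd): E
Augmented 5th (5th): G#
Minor 7th (7th): Bb

C, E, G#, Bb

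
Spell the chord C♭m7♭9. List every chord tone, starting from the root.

Root Cb, quality minor seventh flat nine:
Root: Cb
Minor 3rd (3rd): Ebb
Perfect 5th (5th): Gb
Minor 7th (7th): Bbb
Minor 9th (9th): Dbb

Cb, Ebb, Gb, Bbb, Dbb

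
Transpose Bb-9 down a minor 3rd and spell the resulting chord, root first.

A minor 3rd down from B♭ is G, so the new chord is G minor ninth.
Root: G
Minor 3rd (3rd): B♭
Perfect 5th (5th): D
Minor 7th (7th): F
Major 9th (9th): A

G – B♭ – D – F – A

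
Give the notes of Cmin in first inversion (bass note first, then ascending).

Eb, G, C

In root position, Cmin is C–Eb–G.
First inversion puts the third (Eb) in the bass.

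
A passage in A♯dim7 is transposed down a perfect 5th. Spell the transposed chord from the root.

Transposed root: A# → D# (perfect 5th down). So we spell D# diminished seventh:
root → D#
3rd (minor 3rd) → F#
5th (diminished 5th) → A
7th (diminished 7th) → C

D# – F# – A – C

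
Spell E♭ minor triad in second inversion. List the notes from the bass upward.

In root position, E♭ minor triad is E-flat–G-flat–B-flat.
Second inversion puts the fifth (B-flat) in the bass.

B-flat, E-flat, G-flat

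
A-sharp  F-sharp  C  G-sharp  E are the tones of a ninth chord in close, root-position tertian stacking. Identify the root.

Stacking in thirds gives F-sharp – A-sharp – C – E – G-sharp, so F-sharp is the root — F-sharp dominant ninth flat five.

F-sharp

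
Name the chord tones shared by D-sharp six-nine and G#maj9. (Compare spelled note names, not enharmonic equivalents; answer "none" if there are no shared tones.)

D-sharp six-nine = D#, F##, A#, B#, E#.
G#maj9 = G#, B#, D#, F##, A#.
Shared: D#, F##, A#, B#.

D#  F##  A#  B#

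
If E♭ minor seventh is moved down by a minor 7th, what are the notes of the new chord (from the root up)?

Transposed root: Eb → F (minor 7th down). So we spell F minor seventh:
Root: F
Minor 3rd (3rd): Ab
Perfect 5th (5th): C
Minor 7th (7th): Eb

F Ab C Eb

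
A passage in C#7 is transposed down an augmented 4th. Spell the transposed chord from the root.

An augmented 4th down from C# is G, so the new chord is G dominant seventh.
G — root
B — major 3rd
D — perfect 5th
F — minor 7th

G B D F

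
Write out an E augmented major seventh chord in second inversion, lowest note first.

B#, D#, E, G#

In root position, E augmented major seventh is E–G#–B#–D#.
Second inversion puts the fifth (B#) in the bass.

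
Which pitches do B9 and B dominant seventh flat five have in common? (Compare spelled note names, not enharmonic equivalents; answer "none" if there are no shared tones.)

B9: B D# F# A C#
B dominant seventh flat five: B D# F A
Common to both → B, D#, A.

B, D#, A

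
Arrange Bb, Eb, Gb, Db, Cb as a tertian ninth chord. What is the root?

Cb

Arranged so that each adjacent pair is a third by letter name: Cb – Eb – Gb – Bb – Db.
The bottom of that stack, Cb, is the root (this is Cb major ninth).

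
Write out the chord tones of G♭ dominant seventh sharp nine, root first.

G♭ dominant seventh sharp nine: dominant seventh sharp nine on Gb.
Gb — root
Bb — major 3rd
Db — perfect 5th
Fb — minor 7th
A — augmented 9th

Gb – Bb – Db – Fb – A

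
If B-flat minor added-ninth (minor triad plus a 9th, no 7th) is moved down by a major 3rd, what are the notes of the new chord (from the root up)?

Gb Bbb Db Ab

A major 3rd down from Bb is Gb, so the new chord is Gb minor added-ninth.
- root: Gb
- minor 3rd: Bbb
- perfect 5th: Db
- major 9th: Ab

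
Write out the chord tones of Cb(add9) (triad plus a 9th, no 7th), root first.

C♭  E♭  G♭  D♭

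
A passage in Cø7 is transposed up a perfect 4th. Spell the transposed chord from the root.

A perfect 4th up from C is F, so the new chord is F half-diminished seventh.
Root: F
Minor 3rd (3rd): Ab
Diminished 5th (5th): Cb
Minor 7th (7th): Eb

F, Ab, Cb, Eb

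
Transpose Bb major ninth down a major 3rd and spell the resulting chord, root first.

B-flat down a major 3rd → G-flat. New chord: G-flat major ninth.
Root: G-flat
Major 3rd (3rd): B-flat
Perfect 5th (5th): D-flat
Major 7th (7th): F
Major 9th (9th): A-flat

G-flat, B-flat, D-flat, F, A-flat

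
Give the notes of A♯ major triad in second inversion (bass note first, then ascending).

In root position, A♯ major triad is A-sharp–C-double-sharp–E-sharp.
Second inversion puts the fifth (E-sharp) in the bass.

E-sharp A-sharp C-double-sharp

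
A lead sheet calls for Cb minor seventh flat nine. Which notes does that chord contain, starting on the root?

Root Cb, quality minor seventh flat nine:
Cb — root
Ebb — minor 3rd
Gb — perfect 5th
Bbb — minor 7th
Dbb — minor 9th

Cb Ebb Gb Bbb Dbb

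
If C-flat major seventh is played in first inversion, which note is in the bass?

E-flat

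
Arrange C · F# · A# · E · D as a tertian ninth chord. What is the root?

D

Arranged so that each adjacent pair is a third by letter name: D – F# – A# – C – E.
The bottom of that stack, D, is the root (this is D dominant ninth sharp five).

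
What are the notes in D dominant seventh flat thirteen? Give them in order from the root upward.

D, F#, A, C, Bb

Root D, quality dominant seventh flat thirteen:
Root: D
Major 3rd (3rd): F#
Perfect 5th (5th): A
Minor 7th (7th): C
Minor 13th (13th): Bb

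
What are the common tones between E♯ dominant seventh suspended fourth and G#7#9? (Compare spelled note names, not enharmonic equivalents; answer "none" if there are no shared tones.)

B#  D#

E♯ dominant seventh suspended fourth: E# A# B# D#
G#7#9: G# B# D# F# A##
Common to both → B#, D#.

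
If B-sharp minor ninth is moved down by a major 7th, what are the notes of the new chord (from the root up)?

Transposed root: B-sharp → C-sharp (major 7th down). So we spell C-sharp minor ninth:
Root: C-sharp
Minor 3rd (3rd): E
Perfect 5th (5th): G-sharp
Minor 7th (7th): B
Major 9th (9th): D-sharp

C-sharp – E – G-sharp – B – D-sharp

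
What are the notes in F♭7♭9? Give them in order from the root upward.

Root Fb, quality dominant seventh flat nine:
Root: Fb
Major 3rd (3rd): Ab
Perfect 5th (5th): Cb
Minor 7th (7th): Ebb
Minor 9th (9th): Gbb

Fb  Ab  Cb  Ebb  Gbb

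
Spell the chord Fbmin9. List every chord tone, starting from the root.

Fbmin9: minor ninth on Fb.
Fb — root
Abb — minor 3rd
Cb — perfect 5th
Ebb — minor 7th
Gb — major 9th

Fb – Abb – Cb – Ebb – Gb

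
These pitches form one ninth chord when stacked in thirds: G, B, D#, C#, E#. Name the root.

C#

Stacking in thirds gives C# – E# – G – B – D#, so C# is the root — C# dominant ninth flat five.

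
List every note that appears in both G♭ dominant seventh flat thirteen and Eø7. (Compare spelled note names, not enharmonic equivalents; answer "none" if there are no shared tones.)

B♭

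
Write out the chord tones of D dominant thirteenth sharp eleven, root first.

D – F-sharp – A – C – E – G-sharp – B

D dominant thirteenth sharp eleven: dominant thirteenth sharp eleven on D.
root → D
3rd (major 3rd) → F-sharp
5th (perfect 5th) → A
7th (minor 7th) → C
9th (major 9th) → E
11th (augmented 11th) → G-sharp
13th (major 13th) → B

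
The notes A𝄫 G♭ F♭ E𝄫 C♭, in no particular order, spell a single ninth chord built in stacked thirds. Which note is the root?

F♭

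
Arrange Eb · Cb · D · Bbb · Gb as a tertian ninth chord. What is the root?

Cb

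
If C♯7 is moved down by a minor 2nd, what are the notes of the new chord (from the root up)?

C♯ down a minor 2nd → B♯. New chord: B♯ dominant seventh.
Root: B♯
Major 3rd (3rd): D𝄪
Perfect 5th (5th): F𝄪
Minor 7th (7th): A♯

B♯ – D𝄪 – F𝄪 – A♯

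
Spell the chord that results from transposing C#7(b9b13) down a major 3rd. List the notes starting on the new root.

A  C#  E  G  Bb  F

C# down a major 3rd → A. New chord: A dominant seventh flat nine flat thirteen.
Root: A
Major 3rd (3rd): C#
Perfect 5th (5th): E
Minor 7th (7th): G
Minor 9th (9th): Bb
Minor 13th (13th): F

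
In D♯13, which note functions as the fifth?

D♯13 is built on D#; its 5th is a perfect 5th above the root.
A fifth above D uses the letter A, and the perfect 5th above D# is A#.

A#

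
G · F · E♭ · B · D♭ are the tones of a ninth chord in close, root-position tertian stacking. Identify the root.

E♭

Arranged so that each adjacent pair is a third by letter name: E♭ – G – B – D♭ – F.
The bottom of that stack, E♭, is the root (this is E♭ dominant ninth sharp five).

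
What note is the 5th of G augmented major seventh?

G augmented major seventh is built on G; its 5th is an augmented 5th above the root.
A fifth above G uses the letter D, and the augmented 5th above G is D-sharp.

D-sharp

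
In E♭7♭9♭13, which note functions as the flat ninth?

Root of E♭7♭9♭13 = E♭. The 9th is a minor 9th: E♭ up a minor 9th → F♭.

F♭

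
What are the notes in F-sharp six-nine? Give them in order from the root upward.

F#, A#, C#, D#, G#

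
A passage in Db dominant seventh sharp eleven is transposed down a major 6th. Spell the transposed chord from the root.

F♭, A♭, C♭, E𝄫, B♭

D♭ down a major 6th → F♭. New chord: F♭ dominant seventh sharp eleven.
F♭ — root
A♭ — major 3rd
C♭ — perfect 5th
E𝄫 — minor 7th
B♭ — augmented 11th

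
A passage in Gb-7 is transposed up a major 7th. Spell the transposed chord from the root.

F – A♭ – C – E♭

Transposed root: G♭ → F (major 7th up). So we spell F minor seventh:
- root: F
- minor 3rd: A♭
- perfect 5th: C
- minor 7th: E♭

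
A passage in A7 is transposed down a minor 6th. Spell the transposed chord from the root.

A minor 6th down from A is C♯, so the new chord is C♯ dominant seventh.
Root: C♯
Major 3rd (3rd): E♯
Perfect 5th (5th): G♯
Minor 7th (7th): B

C♯, E♯, G♯, B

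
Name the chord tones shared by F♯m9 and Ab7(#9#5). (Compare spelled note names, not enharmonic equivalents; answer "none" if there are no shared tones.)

E

F♯m9: F# A C# E G#
Ab7(#9#5): Ab C E Gb B
Common to both → E.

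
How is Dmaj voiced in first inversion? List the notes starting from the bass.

F# – A – D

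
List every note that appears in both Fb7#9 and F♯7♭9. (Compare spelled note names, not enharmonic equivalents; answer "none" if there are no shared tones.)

G

Fb7#9 = Fb, Ab, Cb, Ebb, G.
F♯7♭9 = F#, A#, C#, E, G.
Shared: G.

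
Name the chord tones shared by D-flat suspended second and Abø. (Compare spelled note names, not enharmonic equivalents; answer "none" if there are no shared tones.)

Ab

D-flat suspended second = Db, Eb, Ab.
Abø = Ab, Cb, Ebb, Gb.
Shared: Ab.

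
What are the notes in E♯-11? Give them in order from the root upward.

E♯  G♯  B♯  D♯  F𝄪  A♯

E♯-11 is a minor eleventh built on E♯.
Root: E♯
Minor 3rd (3rd): G♯
Perfect 5th (5th): B♯
Minor 7th (7th): D♯
Major 9th (9th): F𝄪
Perfect 11th (11th): A♯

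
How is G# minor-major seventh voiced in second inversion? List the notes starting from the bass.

D-sharp – F-double-sharp – G-sharp – B

G# minor-major seventh = G-sharp–B–D-sharp–F-double-sharp; second inversion → fifth (D-sharp) lowest.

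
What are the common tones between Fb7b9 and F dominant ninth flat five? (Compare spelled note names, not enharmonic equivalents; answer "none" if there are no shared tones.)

Cb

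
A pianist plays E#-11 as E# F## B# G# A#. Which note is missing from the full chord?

D#

E#-11 = E#, G#, B#, D#, F##, A#. The voicing lacks the 7th (minor 7th), D#.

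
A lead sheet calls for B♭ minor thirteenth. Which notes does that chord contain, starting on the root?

B♭ minor thirteenth: minor thirteenth on B-flat.
root → B-flat
3rd (minor 3rd) → D-flat
5th (perfect 5th) → F
7th (minor 7th) → A-flat
9th (major 9th) → C
11th (perfect 11th) → E-flat
13th (major 13th) → G

B-flat  D-flat  F  A-flat  C  E-flat  G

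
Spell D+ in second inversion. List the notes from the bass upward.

D+ = D–F#–A#; second inversion → fifth (A#) lowest.

A# – D – F#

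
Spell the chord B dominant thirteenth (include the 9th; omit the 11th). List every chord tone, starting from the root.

B, D#, F#, A, C#, G#

Root B, quality dominant thirteenth:
- root: B
- major 3rd: D#
- perfect 5th: F#
- minor 7th: A
- major 9th: C#
- major 13th: G#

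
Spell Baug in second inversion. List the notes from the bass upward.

F##, B, D#

In root position, Baug is B–D#–F##.
Second inversion puts the fifth (F##) in the bass.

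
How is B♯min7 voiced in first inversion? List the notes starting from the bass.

D# – F## – A# – B#

B♯min7 = B#–D#–F##–A#; first inversion → third (D#) lowest.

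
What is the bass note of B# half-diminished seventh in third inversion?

B# half-diminished seventh in root position is B-sharp–D-sharp–F-sharp–A-sharp.
Third inversion places the seventh in the bass, which is A-sharp.

A-sharp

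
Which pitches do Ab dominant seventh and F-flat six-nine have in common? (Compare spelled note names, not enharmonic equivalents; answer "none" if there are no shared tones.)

Ab dominant seventh: A-flat C E-flat G-flat
F-flat six-nine: F-flat A-flat C-flat D-flat G-flat
Common to both → A-flat, G-flat.

A-flat, G-flat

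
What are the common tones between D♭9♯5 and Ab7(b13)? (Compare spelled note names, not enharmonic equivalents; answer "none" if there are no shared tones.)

E♭

D♭9♯5 = D♭, F, A, C♭, E♭.
Ab7(b13) = A♭, C, E♭, G♭, F♭.
Shared: E♭.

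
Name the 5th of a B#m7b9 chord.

Root of B#m7b9 = B#. The 5th is a perfect 5th: B# up a perfect 5th → F##.

F##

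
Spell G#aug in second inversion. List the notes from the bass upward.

D𝄪  G♯  B♯

In root position, G#aug is G♯–B♯–D𝄪.
Second inversion puts the fifth (D𝄪) in the bass.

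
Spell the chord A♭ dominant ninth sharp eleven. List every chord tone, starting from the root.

A♭ dominant ninth sharp eleven: dominant ninth sharp eleven on A-flat.
Root: A-flat
Major 3rd (3rd): C
Perfect 5th (5th): E-flat
Minor 7th (7th): G-flat
Major 9th (9th): B-flat
Augmented 11th (11th): D

A-flat C E-flat G-flat B-flat D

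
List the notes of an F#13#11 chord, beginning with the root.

Root F#, quality dominant thirteenth sharp eleven:
root → F#
3rd (major 3rd) → A#
5th (perfect 5th) → C#
7th (minor 7th) → E
9th (major 9th) → G#
11th (augmented 11th) → B#
13th (major 13th) → D#

F#, A#, C#, E, G#, B#, D#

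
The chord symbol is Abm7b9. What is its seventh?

G♭

Abm7b9 is built on A♭; its 7th is a minor 7th above the root.
A seventh above A uses the letter G, and the minor 7th above A♭ is G♭.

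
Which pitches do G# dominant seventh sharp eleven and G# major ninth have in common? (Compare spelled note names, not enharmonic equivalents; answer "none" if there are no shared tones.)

G♯  B♯  D♯

G# dominant seventh sharp eleven: G♯ B♯ D♯ F♯ C𝄪
G# major ninth: G♯ B♯ D♯ F𝄪 A♯
Common to both → G♯, B♯, D♯.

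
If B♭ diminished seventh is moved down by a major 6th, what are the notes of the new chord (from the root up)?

A major 6th down from B-flat is D-flat, so the new chord is D-flat diminished seventh.
Root: D-flat
Minor 3rd (3rd): F-flat
Diminished 5th (5th): A-double-flat
Diminished 7th (7th): C-double-flat

D-flat  F-flat  A-double-flat  C-double-flat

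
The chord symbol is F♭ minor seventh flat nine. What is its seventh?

E-double-flat

F♭ minor seventh flat nine is built on F-flat; its 7th is a minor 7th above the root.
A seventh above F uses the letter E, and the minor 7th above F-flat is E-double-flat.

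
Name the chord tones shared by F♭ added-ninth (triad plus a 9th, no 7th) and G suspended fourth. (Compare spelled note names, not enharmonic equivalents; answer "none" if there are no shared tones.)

none

F♭ added-ninth: F-flat A-flat C-flat G-flat
G suspended fourth: G C D
Common to both → none.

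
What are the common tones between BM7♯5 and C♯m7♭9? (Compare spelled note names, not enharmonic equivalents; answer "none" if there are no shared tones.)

BM7♯5: B D# F## A#
C♯m7♭9: C# E G# B D
Common to both → B.

B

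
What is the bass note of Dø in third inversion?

C

Dø = D–F–Ab–C. Third inversion → seventh in the bass = C.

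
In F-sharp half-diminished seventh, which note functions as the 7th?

Root of F-sharp half-diminished seventh = F#. The 7th is a minor 7th: F# up a minor 7th → E.

E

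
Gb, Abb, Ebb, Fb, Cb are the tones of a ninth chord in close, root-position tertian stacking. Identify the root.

Stacking in thirds gives Fb – Abb – Cb – Ebb – Gb, so Fb is the root — Fb minor ninth.

Fb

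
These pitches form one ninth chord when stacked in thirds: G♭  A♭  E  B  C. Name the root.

A♭

Stacking in thirds gives A♭ – C – E – G♭ – B, so A♭ is the root — A♭ dominant seventh sharp nine sharp five.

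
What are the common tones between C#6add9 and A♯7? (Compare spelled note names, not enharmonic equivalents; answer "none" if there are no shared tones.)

C#6add9 = C♯, E♯, G♯, A♯, D♯.
A♯7 = A♯, C𝄪, E♯, G♯.
Shared: E♯, G♯, A♯.

E♯ – G♯ – A♯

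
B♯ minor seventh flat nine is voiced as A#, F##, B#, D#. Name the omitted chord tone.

B♯ minor seventh flat nine = B#, D#, F##, A#, C#. The voicing lacks the 9th (minor 9th), C#.

C#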